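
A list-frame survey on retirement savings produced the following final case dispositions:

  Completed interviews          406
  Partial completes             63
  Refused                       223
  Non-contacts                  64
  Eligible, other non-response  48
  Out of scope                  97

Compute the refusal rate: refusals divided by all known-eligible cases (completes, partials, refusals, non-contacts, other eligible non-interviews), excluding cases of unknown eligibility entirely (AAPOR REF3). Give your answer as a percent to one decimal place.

27.7%

Num = 223
Denom = 406 + 63 + 223 + 64 + 48 = 804
REF3 = 223 / 804 = 0.2774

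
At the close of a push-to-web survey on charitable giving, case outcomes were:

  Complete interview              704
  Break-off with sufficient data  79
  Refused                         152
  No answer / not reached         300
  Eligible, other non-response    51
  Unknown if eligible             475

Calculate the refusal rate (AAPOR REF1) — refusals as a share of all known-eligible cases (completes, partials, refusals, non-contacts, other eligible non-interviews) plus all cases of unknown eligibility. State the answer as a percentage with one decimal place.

8.6%

Numerator → 152
Denominator → 704 + 79 + 152 + 300 + 51 + 475 = 1761
REF1 = 152 / 1761 = 0.0863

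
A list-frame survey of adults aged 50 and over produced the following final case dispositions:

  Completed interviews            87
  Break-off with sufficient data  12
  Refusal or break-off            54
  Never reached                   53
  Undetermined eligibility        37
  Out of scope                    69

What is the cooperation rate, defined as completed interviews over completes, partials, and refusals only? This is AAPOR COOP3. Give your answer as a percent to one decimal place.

56.9%

Top = 87
Base = 87 + 12 + 54 = 153
COOP3 = 87 / 153 = 0.5686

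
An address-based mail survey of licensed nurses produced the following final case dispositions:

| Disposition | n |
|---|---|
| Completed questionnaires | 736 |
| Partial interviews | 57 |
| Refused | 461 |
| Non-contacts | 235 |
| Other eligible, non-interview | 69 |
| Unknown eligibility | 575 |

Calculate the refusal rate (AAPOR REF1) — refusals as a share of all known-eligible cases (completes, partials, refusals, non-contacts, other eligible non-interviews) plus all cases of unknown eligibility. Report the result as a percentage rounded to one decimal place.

Top: 461
Denominator: 736 + 57 + 461 + 235 + 69 + 575 = 2133
REF1 = 461 / 2133 = 0.2161

21.6%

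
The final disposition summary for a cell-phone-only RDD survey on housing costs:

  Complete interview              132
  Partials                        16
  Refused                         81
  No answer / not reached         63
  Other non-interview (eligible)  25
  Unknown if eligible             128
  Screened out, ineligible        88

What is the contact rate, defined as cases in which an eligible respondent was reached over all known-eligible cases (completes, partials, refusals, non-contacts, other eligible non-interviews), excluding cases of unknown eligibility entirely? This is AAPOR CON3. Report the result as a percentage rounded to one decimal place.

80.1%

Numerator = 132 + 16 + 81 + 25 = 254
Denominator = 132 + 16 + 81 + 63 + 25 = 317
CON3 = 254 / 317 = 0.8013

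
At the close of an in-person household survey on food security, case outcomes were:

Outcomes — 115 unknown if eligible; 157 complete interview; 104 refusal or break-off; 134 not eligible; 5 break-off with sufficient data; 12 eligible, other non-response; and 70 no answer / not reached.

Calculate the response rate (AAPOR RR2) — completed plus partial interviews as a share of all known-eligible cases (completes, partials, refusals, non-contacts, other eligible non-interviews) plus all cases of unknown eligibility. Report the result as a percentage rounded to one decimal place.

Numerator = 157 + 5 = 162
Denominator = 157 + 5 + 104 + 70 + 12 + 115 = 463
RR2 = 162 / 463 = 0.3499

35.0%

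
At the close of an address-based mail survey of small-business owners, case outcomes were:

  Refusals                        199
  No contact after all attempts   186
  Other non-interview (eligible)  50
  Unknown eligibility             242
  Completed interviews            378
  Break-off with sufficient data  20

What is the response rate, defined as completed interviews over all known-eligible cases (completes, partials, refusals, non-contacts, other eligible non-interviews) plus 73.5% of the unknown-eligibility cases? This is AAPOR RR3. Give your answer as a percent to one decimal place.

Top → 378
Known eligible → 378 + 20 + 199 + 186 + 50 = 833
e × U → 0.7350 × 242 = 177.87
Denominator → 833 + 177.87 = 1010.87
RR3 = 378 / 1010.87 = 0.3739

37.4%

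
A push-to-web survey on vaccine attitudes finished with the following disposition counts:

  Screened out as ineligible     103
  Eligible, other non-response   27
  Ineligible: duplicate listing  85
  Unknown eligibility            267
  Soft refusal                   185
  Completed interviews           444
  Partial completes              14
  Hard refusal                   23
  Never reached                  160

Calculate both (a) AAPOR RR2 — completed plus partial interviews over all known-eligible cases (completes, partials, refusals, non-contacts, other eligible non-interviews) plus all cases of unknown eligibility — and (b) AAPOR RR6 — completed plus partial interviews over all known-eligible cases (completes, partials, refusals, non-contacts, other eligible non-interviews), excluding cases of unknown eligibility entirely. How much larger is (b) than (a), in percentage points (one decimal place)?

12.8

Refusals = 23 + 185 = 208
Ineligible = 103 + 85 = 188
Numerator: 444 + 14 = 458
Denominator: 444 + 14 + 208 + 160 + 27 + 267 = 1120
RR2 = 458 / 1120 = 0.4089
Denominator: 444 + 14 + 208 + 160 + 27 = 853
RR6 = 458 / 853 = 0.5369
Difference = 53.69 − 40.89 = 12.80 percentage points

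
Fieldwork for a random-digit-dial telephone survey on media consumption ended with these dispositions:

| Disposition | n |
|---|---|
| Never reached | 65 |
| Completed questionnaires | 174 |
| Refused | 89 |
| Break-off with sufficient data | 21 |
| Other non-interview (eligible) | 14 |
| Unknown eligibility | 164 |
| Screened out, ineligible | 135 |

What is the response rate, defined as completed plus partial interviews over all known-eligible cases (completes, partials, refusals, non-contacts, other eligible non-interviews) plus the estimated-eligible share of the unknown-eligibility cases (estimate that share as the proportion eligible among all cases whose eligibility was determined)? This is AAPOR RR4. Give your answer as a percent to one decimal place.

40.4%

Num → 174 + 21 = 195
Determined eligible → 174 + 21 + 89 + 65 + 14 = 363
e = 363 / (363 + 135) = 363 / 498 = 0.7289
e × U → 0.7289 × 164 = 119.54
Denominator → 363 + 119.54 = 482.54
RR4 = 195 / 482.54 = 0.4041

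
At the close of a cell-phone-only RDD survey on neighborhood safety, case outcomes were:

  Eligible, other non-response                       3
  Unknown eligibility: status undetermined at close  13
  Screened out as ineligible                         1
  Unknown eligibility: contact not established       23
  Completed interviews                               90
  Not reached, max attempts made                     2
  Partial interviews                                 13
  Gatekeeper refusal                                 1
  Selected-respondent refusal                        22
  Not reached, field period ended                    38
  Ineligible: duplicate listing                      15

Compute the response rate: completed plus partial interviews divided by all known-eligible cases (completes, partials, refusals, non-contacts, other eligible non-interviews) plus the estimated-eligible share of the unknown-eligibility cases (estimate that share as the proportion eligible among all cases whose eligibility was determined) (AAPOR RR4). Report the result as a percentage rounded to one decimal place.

51.0%

Declined to participate = 1 + 22 = 23
Non-contacts = 38 + 2 = 40
Unknown if eligible = 23 + 13 = 36
Ineligible = 1 + 15 = 16
Top: 90 + 13 = 103
Determined eligible: 90 + 13 + 23 + 40 + 3 = 169
e = 169 / (169 + 16) = 169 / 185 = 0.9135
Estimated eligible among unknowns: 0.9135 × 36 = 32.89
Base: 169 + 32.89 = 201.89
RR4 = 103 / 201.89 = 0.5102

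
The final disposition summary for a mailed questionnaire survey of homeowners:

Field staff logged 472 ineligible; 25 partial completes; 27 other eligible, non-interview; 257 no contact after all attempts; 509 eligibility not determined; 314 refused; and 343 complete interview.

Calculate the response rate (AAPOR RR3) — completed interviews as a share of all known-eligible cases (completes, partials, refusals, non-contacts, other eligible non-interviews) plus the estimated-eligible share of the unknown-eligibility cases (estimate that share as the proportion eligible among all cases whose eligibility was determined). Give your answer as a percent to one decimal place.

Top = 343
Eligible (known) = 343 + 25 + 314 + 257 + 27 = 966
e = 966 / (966 + 472) = 966 / 1438 = 0.6718
Estimated eligible among unknowns = 0.6718 × 509 = 341.95
Base = 966 + 341.95 = 1307.95
RR3 = 343 / 1307.95 = 0.2622

26.2%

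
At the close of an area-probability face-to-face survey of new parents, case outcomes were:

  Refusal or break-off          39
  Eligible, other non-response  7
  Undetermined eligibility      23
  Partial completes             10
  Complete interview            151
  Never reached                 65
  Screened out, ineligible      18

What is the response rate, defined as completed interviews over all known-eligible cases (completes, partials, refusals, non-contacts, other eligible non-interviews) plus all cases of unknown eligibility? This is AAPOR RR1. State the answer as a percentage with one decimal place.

Num: 151
Denom: 151 + 10 + 39 + 65 + 7 + 23 = 295
RR1 = 151 / 295 = 0.5119

51.2%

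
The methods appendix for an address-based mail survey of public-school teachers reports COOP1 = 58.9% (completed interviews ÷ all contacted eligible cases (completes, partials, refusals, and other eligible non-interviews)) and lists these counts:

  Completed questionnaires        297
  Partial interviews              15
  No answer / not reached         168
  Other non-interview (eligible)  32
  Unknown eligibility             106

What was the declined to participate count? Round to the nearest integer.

COOP1 = 297 / D = 0.589
D = 297 / 0.589 = 504.2
Other denominator terms total 344
declined to participate = 504.2 − 344 ≈ 160

160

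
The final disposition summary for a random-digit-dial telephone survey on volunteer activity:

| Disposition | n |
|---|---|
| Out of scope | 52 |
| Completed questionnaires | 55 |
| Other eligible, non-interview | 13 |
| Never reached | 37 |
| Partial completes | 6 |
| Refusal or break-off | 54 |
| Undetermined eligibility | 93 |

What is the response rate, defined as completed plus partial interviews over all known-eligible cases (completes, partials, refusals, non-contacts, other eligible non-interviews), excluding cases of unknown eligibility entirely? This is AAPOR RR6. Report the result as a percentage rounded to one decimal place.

Numerator = 55 + 6 = 61
Base = 55 + 6 + 54 + 37 + 13 = 165
RR6 = 61 / 165 = 0.3697

37.0%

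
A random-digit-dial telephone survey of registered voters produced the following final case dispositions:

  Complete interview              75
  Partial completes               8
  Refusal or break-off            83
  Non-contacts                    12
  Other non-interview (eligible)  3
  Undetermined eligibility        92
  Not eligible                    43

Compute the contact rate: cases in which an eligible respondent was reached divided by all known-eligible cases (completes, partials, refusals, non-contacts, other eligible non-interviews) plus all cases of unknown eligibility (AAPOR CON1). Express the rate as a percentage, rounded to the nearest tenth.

Num = 75 + 8 + 83 + 3 = 169
Denom = 75 + 8 + 83 + 12 + 3 + 92 = 273
CON1 = 169 / 273 = 0.6190

61.9%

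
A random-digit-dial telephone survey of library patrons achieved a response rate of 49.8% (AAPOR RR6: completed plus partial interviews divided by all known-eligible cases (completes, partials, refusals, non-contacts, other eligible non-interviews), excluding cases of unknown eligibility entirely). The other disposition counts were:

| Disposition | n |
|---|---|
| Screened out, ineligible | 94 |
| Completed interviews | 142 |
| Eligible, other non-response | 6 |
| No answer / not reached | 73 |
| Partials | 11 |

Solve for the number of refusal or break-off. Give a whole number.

Num → 142 + 11 = 153
RR6 = 153 / D = 0.498
D = 153 / 0.498 = 307.2
Other denominator terms total 232
refusal or break-off = 307.2 − 232 ≈ 75

75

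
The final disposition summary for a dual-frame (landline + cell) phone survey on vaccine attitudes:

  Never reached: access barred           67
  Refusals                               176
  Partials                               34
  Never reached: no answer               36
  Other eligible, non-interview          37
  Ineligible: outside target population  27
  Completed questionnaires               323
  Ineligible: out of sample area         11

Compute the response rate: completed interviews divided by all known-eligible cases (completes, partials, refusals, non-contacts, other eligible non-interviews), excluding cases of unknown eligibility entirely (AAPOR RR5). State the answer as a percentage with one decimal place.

Non-contacts = 36 + 67 = 103
Screened out, ineligible = 27 + 11 = 38
Num: 323
Base: 323 + 34 + 176 + 103 + 37 = 673
RR5 = 323 / 673 = 0.4799

48.0%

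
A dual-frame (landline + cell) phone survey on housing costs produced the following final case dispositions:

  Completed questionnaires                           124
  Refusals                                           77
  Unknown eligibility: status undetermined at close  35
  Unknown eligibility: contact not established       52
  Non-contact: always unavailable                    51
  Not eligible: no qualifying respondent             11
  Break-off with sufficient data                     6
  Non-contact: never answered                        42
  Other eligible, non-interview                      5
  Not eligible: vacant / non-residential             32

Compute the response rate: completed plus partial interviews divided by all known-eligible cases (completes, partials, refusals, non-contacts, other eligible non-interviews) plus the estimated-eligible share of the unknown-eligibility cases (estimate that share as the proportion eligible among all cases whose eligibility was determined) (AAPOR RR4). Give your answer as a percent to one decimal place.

34.1%

No answer / not reached = 42 + 51 = 93
Unknown eligibility = 52 + 35 = 87
Not eligible = 11 + 32 = 43
Top → 124 + 6 = 130
Known eligible → 124 + 6 + 77 + 93 + 5 = 305
e = 305 / (305 + 43) = 305 / 348 = 0.8764
Estimated eligible among unknowns → 0.8764 × 87 = 76.25
Denom → 305 + 76.25 = 381.25
RR4 = 130 / 381.25 = 0.3410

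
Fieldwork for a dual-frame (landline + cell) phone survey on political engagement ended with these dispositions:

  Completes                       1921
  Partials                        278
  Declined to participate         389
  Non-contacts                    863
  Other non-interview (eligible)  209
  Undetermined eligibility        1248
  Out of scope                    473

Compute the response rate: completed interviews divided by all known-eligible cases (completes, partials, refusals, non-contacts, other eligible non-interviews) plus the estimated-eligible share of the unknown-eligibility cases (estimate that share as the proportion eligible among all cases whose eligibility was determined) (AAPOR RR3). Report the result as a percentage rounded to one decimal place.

Num → 1921
Eligible (known) → 1921 + 278 + 389 + 863 + 209 = 3660
e = 3660 / (3660 + 473) = 3660 / 4133 = 0.8856
e × U → 0.8856 × 1248 = 1105.23
Denominator → 3660 + 1105.23 = 4765.23
RR3 = 1921 / 4765.23 = 0.4031

40.3%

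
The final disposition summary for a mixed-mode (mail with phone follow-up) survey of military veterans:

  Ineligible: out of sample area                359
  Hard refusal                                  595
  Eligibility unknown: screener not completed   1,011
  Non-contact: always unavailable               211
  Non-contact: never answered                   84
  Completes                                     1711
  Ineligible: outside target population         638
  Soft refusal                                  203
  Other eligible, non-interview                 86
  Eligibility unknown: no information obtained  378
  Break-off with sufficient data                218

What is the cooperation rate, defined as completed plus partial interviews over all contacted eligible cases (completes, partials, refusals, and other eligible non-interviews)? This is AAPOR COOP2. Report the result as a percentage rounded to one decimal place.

68.6%

Declined to participate = 595 + 203 = 798
Non-contacts = 84 + 211 = 295
Unknown if eligible = 1011 + 378 = 1389
Not eligible = 638 + 359 = 997
Num: 1711 + 218 = 1929
Denominator: 1711 + 218 + 798 + 86 = 2813
COOP2 = 1929 / 2813 = 0.6857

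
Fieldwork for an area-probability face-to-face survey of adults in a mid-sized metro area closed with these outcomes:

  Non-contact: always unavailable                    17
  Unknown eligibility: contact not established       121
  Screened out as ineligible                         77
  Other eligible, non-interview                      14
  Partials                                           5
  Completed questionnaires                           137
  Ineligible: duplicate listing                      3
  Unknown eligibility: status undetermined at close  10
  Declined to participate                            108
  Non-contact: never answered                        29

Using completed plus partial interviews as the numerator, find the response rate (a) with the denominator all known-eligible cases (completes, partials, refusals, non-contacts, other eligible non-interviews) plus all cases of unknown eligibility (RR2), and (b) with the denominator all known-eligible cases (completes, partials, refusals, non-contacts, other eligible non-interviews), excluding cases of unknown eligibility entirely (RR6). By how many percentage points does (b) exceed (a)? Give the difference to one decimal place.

13.6

Non-contacts = 29 + 17 = 46
Undetermined eligibility = 121 + 10 = 131
Ineligible = 77 + 3 = 80
Numerator → 137 + 5 = 142
Base → 137 + 5 + 108 + 46 + 14 + 131 = 441
RR2 = 142 / 441 = 0.3220
Base → 137 + 5 + 108 + 46 + 14 = 310
RR6 = 142 / 310 = 0.4581
Difference = 45.81 − 32.20 = 13.61 percentage points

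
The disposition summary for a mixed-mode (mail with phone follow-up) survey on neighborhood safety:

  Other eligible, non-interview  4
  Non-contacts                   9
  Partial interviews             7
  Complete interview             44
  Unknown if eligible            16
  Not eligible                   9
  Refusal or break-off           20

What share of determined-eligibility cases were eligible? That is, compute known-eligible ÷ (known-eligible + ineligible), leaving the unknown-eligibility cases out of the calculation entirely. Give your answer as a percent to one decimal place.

Eligible (known): 44 + 7 + 20 + 9 + 4 = 84
e = 84 / (84 + 9) = 84 / 93 = 0.9032

90.3%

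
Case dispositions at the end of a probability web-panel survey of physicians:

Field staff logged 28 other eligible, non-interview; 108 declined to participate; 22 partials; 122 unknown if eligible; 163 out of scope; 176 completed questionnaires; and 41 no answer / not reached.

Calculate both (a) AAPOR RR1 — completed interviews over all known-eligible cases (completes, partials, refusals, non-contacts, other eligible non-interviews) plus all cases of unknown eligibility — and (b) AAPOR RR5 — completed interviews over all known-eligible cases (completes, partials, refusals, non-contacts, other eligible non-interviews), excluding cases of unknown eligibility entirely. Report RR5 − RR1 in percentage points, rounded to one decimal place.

11.5

Num → 176
Denom → 176 + 22 + 108 + 41 + 28 + 122 = 497
RR1 = 176 / 497 = 0.3541
Denom → 176 + 22 + 108 + 41 + 28 = 375
RR5 = 176 / 375 = 0.4693
Difference = 46.93 − 35.41 = 11.52 percentage points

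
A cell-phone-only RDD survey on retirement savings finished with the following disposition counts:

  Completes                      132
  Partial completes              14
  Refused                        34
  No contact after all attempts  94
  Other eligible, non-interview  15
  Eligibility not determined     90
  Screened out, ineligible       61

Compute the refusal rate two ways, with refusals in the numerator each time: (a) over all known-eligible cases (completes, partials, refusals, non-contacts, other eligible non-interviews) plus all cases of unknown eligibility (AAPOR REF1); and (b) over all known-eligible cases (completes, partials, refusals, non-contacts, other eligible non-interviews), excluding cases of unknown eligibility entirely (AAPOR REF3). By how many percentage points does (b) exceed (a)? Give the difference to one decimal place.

2.8

Num: 34
Denominator: 132 + 14 + 34 + 94 + 15 + 90 = 379
REF1 = 34 / 379 = 0.0897
Denominator: 132 + 14 + 34 + 94 + 15 = 289
REF3 = 34 / 289 = 0.1176
Difference = 11.76 − 8.97 = 2.79 percentage points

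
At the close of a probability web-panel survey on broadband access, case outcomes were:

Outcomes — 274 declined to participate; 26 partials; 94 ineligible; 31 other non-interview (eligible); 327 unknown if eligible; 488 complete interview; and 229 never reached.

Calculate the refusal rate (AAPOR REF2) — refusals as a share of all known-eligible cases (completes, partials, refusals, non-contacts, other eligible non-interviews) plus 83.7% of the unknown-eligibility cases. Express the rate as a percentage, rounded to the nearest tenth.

Numerator → 274
Known eligible → 488 + 26 + 274 + 229 + 31 = 1048
Estimated eligible among unknowns → 0.8370 × 327 = 273.70
Base → 1048 + 273.70 = 1321.70
REF2 = 274 / 1321.70 = 0.2073

20.7%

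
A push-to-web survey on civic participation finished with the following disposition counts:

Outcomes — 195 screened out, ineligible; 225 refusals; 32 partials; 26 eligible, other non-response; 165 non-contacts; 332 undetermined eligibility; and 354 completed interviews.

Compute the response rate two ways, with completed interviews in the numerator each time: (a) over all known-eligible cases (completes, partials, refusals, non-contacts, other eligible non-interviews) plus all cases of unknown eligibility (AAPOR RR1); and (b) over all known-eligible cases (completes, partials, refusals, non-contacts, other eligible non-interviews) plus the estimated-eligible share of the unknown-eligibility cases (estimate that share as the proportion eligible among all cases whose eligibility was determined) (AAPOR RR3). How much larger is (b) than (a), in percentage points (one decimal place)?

1.9

Num = 354
Denom = 354 + 32 + 225 + 165 + 26 + 332 = 1134
RR1 = 354 / 1134 = 0.3122
Eligible (known) = 354 + 32 + 225 + 165 + 26 = 802
e = 802 / (802 + 195) = 802 / 997 = 0.8044
Estimated eligible among unknowns = 0.8044 × 332 = 267.06
Denom = 802 + 267.06 = 1069.06
RR3 = 354 / 1069.06 = 0.3311
Difference = 33.11 − 31.22 = 1.89 percentage points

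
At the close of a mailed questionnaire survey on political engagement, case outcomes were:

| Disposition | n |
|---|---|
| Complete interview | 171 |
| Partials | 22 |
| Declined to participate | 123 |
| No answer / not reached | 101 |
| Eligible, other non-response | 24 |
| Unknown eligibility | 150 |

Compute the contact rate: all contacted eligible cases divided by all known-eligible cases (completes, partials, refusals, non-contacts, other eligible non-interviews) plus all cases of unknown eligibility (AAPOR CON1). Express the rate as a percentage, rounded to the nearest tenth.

Numerator → 171 + 22 + 123 + 24 = 340
Base → 171 + 22 + 123 + 101 + 24 + 150 = 591
CON1 = 340 / 591 = 0.5753

57.5%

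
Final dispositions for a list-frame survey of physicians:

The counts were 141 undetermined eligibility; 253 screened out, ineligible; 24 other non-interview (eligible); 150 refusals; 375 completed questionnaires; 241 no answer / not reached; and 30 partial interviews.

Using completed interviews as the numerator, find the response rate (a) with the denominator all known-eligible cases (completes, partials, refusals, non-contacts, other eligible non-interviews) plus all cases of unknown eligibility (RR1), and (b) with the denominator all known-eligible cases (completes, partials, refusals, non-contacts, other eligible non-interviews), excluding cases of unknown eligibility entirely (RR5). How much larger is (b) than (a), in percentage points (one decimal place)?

Num → 375
Base → 375 + 30 + 150 + 241 + 24 + 141 = 961
RR1 = 375 / 961 = 0.3902
Base → 375 + 30 + 150 + 241 + 24 = 820
RR5 = 375 / 820 = 0.4573
Difference = 45.73 − 39.02 = 6.71 percentage points

6.7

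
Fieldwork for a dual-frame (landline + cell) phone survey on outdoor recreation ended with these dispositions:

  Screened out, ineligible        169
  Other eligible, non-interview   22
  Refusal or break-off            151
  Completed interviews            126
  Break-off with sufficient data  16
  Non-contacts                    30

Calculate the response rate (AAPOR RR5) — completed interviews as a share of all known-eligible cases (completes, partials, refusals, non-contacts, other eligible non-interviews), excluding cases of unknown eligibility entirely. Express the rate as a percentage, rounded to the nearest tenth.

36.5%

Top → 126
Denom → 126 + 16 + 151 + 30 + 22 = 345
RR5 = 126 / 345 = 0.3652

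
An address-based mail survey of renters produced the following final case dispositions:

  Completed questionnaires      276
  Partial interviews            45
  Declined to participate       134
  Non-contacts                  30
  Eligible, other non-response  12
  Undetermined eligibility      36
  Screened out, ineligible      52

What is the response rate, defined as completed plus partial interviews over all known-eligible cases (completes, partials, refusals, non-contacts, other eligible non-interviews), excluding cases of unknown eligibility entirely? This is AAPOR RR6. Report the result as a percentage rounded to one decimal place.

64.6%

Numerator = 276 + 45 = 321
Base = 276 + 45 + 134 + 30 + 12 = 497
RR6 = 321 / 497 = 0.6459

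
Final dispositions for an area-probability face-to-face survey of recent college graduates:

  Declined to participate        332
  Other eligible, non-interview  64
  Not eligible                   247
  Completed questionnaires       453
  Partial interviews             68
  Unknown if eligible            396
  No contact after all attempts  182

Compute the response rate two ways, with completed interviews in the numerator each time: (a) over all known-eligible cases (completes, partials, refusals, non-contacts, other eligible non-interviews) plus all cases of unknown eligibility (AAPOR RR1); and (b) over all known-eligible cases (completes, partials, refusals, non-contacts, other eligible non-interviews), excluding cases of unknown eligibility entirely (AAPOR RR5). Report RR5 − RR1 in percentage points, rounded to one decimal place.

Numerator → 453
Denom → 453 + 68 + 332 + 182 + 64 + 396 = 1495
RR1 = 453 / 1495 = 0.3030
Denom → 453 + 68 + 332 + 182 + 64 = 1099
RR5 = 453 / 1099 = 0.4122
Difference = 41.22 − 30.30 = 10.92 percentage points

10.9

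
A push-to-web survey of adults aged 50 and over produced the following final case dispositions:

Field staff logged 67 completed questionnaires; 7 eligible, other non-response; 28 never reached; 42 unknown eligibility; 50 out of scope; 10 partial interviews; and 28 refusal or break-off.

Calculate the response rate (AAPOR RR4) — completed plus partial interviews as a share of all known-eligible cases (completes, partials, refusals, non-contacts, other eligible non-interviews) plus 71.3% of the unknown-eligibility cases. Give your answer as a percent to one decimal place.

Top: 67 + 10 = 77
Known eligible: 67 + 10 + 28 + 28 + 7 = 140
e × U: 0.7130 × 42 = 29.95
Base: 140 + 29.95 = 169.95
RR4 = 77 / 169.95 = 0.4531

45.3%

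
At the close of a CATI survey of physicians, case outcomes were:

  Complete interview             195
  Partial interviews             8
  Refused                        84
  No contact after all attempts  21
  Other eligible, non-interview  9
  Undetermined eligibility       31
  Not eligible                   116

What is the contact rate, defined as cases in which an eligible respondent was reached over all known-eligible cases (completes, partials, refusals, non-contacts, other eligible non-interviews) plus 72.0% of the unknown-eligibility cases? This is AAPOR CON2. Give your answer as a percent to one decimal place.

Numerator: 195 + 8 + 84 + 9 = 296
Known eligible: 195 + 8 + 84 + 21 + 9 = 317
Estimated eligible among unknowns: 0.7200 × 31 = 22.32
Denominator: 317 + 22.32 = 339.32
CON2 = 296 / 339.32 = 0.8723

87.2%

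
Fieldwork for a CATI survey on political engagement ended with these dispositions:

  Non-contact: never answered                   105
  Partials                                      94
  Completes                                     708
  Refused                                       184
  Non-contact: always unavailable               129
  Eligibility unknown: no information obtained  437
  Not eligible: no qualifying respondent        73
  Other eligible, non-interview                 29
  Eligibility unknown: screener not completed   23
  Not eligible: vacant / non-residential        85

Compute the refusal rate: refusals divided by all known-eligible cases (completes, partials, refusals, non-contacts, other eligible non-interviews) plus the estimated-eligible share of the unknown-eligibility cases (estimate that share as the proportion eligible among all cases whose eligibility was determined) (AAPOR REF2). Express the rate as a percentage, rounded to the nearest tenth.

Non-contacts = 105 + 129 = 234
Unknown eligibility = 23 + 437 = 460
Screened out, ineligible = 73 + 85 = 158
Num → 184
Eligible (known) → 708 + 94 + 184 + 234 + 29 = 1249
e = 1249 / (1249 + 158) = 1249 / 1407 = 0.8877
Estimated eligible among unknowns → 0.8877 × 460 = 408.34
Denom → 1249 + 408.34 = 1657.34
REF2 = 184 / 1657.34 = 0.1110

11.1%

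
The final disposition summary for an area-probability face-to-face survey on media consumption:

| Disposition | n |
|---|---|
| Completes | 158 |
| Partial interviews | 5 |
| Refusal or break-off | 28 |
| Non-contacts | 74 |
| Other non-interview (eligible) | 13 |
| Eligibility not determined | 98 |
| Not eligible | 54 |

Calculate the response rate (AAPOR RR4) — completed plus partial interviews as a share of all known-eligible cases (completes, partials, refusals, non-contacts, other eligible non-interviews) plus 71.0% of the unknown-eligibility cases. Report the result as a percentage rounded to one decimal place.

Num = 158 + 5 = 163
Determined eligible = 158 + 5 + 28 + 74 + 13 = 278
Eligible share of unknowns = 0.7100 × 98 = 69.58
Base = 278 + 69.58 = 347.58
RR4 = 163 / 347.58 = 0.4690

46.9%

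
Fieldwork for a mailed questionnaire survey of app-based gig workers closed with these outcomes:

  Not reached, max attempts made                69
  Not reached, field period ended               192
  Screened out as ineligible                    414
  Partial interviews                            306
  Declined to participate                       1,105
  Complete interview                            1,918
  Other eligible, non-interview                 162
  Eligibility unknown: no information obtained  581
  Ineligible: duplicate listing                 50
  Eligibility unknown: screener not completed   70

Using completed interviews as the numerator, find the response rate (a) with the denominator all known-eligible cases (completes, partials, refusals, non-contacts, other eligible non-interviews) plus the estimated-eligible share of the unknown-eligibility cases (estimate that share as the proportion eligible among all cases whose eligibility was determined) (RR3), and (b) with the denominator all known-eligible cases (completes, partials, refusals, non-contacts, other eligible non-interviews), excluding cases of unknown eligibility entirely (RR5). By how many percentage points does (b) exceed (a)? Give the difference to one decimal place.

No answer / not reached = 192 + 69 = 261
Undetermined eligibility = 70 + 581 = 651
Ineligible = 414 + 50 = 464
Top → 1918
Determined eligible → 1918 + 306 + 1105 + 261 + 162 = 3752
e = 3752 / (3752 + 464) = 3752 / 4216 = 0.8899
Estimated eligible among unknowns → 0.8899 × 651 = 579.32
Base → 3752 + 579.32 = 4331.32
RR3 = 1918 / 4331.32 = 0.4428
Base → 1918 + 306 + 1105 + 261 + 162 = 3752
RR5 = 1918 / 3752 = 0.5112
Difference = 51.12 − 44.28 = 6.84 percentage points

6.8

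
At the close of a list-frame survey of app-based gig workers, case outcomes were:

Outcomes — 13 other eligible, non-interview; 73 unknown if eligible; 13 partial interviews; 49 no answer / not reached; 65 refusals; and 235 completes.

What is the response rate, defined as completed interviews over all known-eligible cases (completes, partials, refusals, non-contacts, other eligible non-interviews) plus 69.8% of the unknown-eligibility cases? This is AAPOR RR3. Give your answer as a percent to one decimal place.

55.2%

Numerator = 235
Known eligible = 235 + 13 + 65 + 49 + 13 = 375
Estimated eligible among unknowns = 0.6980 × 73 = 50.95
Denominator = 375 + 50.95 = 425.95
RR3 = 235 / 425.95 = 0.5517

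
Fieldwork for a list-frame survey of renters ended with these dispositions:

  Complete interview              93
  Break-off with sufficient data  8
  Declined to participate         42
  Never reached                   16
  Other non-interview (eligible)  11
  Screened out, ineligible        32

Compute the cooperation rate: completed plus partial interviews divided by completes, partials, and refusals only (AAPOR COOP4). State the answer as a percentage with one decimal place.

Numerator → 93 + 8 = 101
Denom → 93 + 8 + 42 = 143
COOP4 = 101 / 143 = 0.7063

70.6%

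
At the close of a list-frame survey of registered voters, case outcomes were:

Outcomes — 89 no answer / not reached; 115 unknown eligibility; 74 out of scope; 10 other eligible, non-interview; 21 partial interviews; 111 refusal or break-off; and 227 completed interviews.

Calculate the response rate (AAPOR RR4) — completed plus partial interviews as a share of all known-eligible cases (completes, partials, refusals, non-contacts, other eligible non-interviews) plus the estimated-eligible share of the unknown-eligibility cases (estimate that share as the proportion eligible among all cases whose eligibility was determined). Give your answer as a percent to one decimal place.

Top → 227 + 21 = 248
Known eligible → 227 + 21 + 111 + 89 + 10 = 458
e = 458 / (458 + 74) = 458 / 532 = 0.8609
Eligible share of unknowns → 0.8609 × 115 = 99.00
Denom → 458 + 99.00 = 557.00
RR4 = 248 / 557.00 = 0.4452

44.5%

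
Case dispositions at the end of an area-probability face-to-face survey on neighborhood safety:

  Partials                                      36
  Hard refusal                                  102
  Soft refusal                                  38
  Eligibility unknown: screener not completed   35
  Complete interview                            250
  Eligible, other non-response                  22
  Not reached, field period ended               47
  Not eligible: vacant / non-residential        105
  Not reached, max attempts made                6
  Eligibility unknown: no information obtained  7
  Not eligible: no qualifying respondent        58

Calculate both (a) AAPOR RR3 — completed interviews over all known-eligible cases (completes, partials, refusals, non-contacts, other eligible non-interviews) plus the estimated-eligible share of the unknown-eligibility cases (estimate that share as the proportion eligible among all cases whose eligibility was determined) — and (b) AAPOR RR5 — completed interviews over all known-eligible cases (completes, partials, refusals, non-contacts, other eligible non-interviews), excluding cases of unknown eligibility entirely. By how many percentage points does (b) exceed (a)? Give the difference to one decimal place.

3.0

Declined to participate = 102 + 38 = 140
No answer / not reached = 47 + 6 = 53
Unknown if eligible = 35 + 7 = 42
Screened out, ineligible = 58 + 105 = 163
Top: 250
Known eligible: 250 + 36 + 140 + 53 + 22 = 501
e = 501 / (501 + 163) = 501 / 664 = 0.7545
Estimated eligible among unknowns: 0.7545 × 42 = 31.69
Base: 501 + 31.69 = 532.69
RR3 = 250 / 532.69 = 0.4693
Base: 250 + 36 + 140 + 53 + 22 = 501
RR5 = 250 / 501 = 0.4990
Difference = 49.90 − 46.93 = 2.97 percentage points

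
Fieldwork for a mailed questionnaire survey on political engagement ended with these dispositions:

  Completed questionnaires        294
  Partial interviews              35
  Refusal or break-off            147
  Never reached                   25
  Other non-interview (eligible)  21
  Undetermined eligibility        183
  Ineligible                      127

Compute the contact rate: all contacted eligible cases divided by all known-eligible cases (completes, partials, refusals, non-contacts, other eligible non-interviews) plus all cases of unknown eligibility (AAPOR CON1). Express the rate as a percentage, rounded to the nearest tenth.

70.5%

Numerator → 294 + 35 + 147 + 21 = 497
Denom → 294 + 35 + 147 + 25 + 21 + 183 = 705
CON1 = 497 / 705 = 0.7050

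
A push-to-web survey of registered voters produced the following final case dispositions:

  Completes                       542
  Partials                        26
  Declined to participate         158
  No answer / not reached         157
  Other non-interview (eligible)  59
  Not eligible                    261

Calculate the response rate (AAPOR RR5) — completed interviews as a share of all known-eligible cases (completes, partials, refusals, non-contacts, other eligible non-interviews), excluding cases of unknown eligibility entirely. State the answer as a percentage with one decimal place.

Num: 542
Denom: 542 + 26 + 158 + 157 + 59 = 942
RR5 = 542 / 942 = 0.5754

57.5%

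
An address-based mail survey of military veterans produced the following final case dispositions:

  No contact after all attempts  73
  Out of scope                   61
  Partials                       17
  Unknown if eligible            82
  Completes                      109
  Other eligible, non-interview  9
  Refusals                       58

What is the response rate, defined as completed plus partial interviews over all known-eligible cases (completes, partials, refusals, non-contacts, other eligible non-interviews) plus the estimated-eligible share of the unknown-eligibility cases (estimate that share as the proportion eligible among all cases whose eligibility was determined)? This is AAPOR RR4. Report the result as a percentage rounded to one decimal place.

37.9%

Numerator = 109 + 17 = 126
Eligible (known) = 109 + 17 + 58 + 73 + 9 = 266
e = 266 / (266 + 61) = 266 / 327 = 0.8135
e × U = 0.8135 × 82 = 66.71
Denom = 266 + 66.71 = 332.71
RR4 = 126 / 332.71 = 0.3787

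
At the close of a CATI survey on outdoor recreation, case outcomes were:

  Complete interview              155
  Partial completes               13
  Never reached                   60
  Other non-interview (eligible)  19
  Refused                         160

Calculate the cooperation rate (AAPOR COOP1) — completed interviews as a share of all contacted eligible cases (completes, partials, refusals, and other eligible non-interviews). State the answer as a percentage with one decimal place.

44.7%

Numerator = 155
Base = 155 + 13 + 160 + 19 = 347
COOP1 = 155 / 347 = 0.4467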